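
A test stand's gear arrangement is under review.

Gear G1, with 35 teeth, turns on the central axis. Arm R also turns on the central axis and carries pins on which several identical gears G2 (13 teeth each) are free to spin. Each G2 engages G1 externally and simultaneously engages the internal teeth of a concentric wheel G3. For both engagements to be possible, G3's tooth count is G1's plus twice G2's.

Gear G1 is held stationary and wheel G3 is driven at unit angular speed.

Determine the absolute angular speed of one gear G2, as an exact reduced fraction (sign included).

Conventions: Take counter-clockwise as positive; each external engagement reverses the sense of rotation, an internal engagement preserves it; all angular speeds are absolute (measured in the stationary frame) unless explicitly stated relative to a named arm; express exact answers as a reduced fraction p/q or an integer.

61/26

recognized (axles ride arm R): planetary set, 35/13/61 teeth
ring teeth: 35 + 2·13 = 61
35(ω_sun−ω_arm) = −61(ω_ring−ω_arm),  ω_sun = 0, ω_ring = 1
35(0−ω_arm) = −61(1−ω_arm)  ⇒  96·ω_arm = 61  ⇒  ω_arm = 61/96
sun–planet mesh: 35·(0−61/96) = −13·(ω_p−ω_arm)  ⇒  ω_p−ω_arm = 2135/1248
ω_p = 61/96 + 2135/1248 = 61/26
exact speed ratio = 61/26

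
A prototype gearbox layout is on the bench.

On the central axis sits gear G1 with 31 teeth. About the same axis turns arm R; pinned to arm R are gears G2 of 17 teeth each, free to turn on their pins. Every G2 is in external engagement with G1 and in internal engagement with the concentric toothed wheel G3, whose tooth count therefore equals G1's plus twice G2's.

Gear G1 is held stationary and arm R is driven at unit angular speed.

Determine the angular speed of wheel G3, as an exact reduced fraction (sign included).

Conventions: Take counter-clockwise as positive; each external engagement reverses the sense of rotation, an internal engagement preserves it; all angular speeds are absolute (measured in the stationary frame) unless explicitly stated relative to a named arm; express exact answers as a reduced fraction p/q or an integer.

recognized (axles ride arm R): planetary set, 31/17/65 teeth
ring teeth: 31 + 2·17 = 65
31(ω_sun−ω_arm) = −65(ω_ring−ω_arm),  ω_sun = 0, ω_arm = 1
ω_ring = 1 − (31/65)(0−1) = 96/65
exact speed ratio = 96/65

96/65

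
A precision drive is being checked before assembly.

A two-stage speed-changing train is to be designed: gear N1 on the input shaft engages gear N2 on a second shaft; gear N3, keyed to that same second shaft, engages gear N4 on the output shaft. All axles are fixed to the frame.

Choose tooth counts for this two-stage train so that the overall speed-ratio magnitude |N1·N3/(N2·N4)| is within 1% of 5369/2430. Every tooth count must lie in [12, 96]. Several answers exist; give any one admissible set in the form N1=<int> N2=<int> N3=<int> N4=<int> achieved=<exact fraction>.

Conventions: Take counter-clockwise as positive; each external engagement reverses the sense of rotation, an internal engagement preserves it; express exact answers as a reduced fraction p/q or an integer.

N1=59 N2=27 N3=91 N4=90 achieved=5369/2430

design class (target 5369/2430): fixed-axis compound train
target = 5369/2430 in lowest terms: an exact hit needs N1·N3 = k·5369 and N2·N4 = k·2430 for one integer k, every count in [12, 96]; additionally prefer no 1:1 stage (N1 ≠ N2, N3 ≠ N4)
k = 1: N1·N3 = 5369 = 59·91, N2·N4 = 2430 = 27·90
achieved = 59·91/(27·90) = 5369/2430; |achieved − target| = 0 ≤ 5369/243000 ✓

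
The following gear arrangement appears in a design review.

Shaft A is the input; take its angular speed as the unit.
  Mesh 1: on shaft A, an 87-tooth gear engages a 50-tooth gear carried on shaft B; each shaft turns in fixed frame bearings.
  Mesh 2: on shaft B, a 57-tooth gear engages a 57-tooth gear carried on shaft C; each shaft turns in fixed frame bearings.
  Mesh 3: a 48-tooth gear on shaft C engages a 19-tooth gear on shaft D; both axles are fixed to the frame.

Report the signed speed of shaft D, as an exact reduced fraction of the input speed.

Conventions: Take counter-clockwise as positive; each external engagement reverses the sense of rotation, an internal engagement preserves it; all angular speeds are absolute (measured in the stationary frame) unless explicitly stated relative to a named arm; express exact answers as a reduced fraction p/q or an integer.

3-mesh fixed-axis compound train (all bearings frame-fixed)
mesh 1 [87T→50T]: |ω|/ω_in = 1×87/50 = 87/50, sense flips to −
mesh 2 [57T→57T]: |ω|/ω_in = (87/50)×57/57 = 87/50, sense flips to +
mesh 3 [48T→19T]: |ω|/ω_in = (87/50)×48/19 = 2088/475, sense flips to −
signed output speed (× input speed) = -2088/475

-2088/475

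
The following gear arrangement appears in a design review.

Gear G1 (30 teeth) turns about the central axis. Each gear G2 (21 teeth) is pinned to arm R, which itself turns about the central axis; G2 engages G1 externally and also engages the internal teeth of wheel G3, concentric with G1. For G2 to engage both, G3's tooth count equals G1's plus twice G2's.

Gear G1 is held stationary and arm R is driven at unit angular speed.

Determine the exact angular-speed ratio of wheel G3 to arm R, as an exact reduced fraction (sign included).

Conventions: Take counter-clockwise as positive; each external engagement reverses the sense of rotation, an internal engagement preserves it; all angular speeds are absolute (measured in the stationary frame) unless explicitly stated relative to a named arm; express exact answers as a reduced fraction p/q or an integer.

class = planetary set [G3 = 30+2·21 = 72; Willis about the carrier]
ring teeth: 30 + 2·21 = 72
30(ω_sun−ω_arm) = −72(ω_ring−ω_arm),  ω_sun = 0, ω_arm = 1
ω_ring = 1 − (30/72)(0−1) = 17/12
ω_out/ω_in = 17/12

17/12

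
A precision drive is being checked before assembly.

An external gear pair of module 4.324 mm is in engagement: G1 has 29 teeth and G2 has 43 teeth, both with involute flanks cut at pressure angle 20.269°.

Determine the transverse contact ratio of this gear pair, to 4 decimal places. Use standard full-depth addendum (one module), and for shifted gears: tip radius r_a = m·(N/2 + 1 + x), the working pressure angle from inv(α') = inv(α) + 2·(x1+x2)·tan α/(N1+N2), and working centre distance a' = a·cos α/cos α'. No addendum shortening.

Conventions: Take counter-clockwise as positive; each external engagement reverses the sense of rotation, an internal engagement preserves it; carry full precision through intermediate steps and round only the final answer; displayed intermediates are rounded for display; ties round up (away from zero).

recognized (one external pair, fixed centres): single-mesh tooth geometry, m = 4.324, N1 = 29, N2 = 43
base radii: r_b1 = 58.815521, r_b2 = 87.209221
tip radii: r_a1 = 67.022000, r_a2 = 97.290000
no profile shift: α' = α, a' = a
action lengths: √(r_a1²−r_b1²) = 32.135385, √(r_a2²−r_b2²) = 43.126511
base pitch p_b = π·m·cos α = 12.743063
CR = (32.135385 + 43.126511 − 155.664000·sin 20.26900°)/12.743063 = 1.674284
contact ratio ≈ 1.6743

1.6743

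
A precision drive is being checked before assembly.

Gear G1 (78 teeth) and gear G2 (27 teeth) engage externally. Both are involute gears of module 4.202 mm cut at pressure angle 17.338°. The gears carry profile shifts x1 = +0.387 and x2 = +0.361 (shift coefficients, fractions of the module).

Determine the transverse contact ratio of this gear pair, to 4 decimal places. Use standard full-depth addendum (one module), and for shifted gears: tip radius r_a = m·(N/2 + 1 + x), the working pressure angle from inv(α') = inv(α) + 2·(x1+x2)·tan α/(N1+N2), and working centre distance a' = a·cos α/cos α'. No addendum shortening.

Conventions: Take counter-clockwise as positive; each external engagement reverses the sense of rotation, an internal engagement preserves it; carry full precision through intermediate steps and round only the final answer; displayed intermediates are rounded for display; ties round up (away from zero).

1.7336

topology: single-mesh involute geometry — m = 4.202, 78T/27T pair
base radii: r_b1 = 156.431935, r_b2 = 54.149516
tip radii: r_a1 = 169.706174, r_a2 = 62.445922
inv(α') = inv(17.338°) + 2·(+0.387+0.361)·tan α/(78+27) = 0.01403585  ⇒  α' = 19.61643°
a' = a·cos α / cos α' = 220.6050·cos 17.338°/cos 19.61643° = 223.556398
action lengths: √(r_a1²−r_b1²) = 65.796924, √(r_a2²−r_b2²) = 31.101818
base pitch p_b = π·m·cos α = 12.601165
CR = (65.796924 + 31.101818 − 223.556398·sin 19.61643°)/12.601165 = 1.733649
contact ratio ≈ 1.7336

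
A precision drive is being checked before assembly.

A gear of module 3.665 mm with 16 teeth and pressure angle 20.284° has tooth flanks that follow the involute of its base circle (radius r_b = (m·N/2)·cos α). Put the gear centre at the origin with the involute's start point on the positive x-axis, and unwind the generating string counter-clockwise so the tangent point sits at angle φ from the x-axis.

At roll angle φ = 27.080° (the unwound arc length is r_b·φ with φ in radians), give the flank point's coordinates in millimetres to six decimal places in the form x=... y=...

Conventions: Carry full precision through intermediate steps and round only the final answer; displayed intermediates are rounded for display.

recognized (one wheel, involute flank): single-mesh tooth geometry, m = 3.665, N = 16
pitch radius r_p = m·N/2 = 3.665·16/2 = 29.320000
base radius r_b = r_p·cos α = 29.320000·cos 20.284° = 27.501743
roll angle φ = 27.080° = 0.47263516 rad
x = r_b·(cos φ + φ·sin φ) = 30.404041
y = r_b·(sin φ − φ·cos φ) = 0.946421

x=30.404041 y=0.946421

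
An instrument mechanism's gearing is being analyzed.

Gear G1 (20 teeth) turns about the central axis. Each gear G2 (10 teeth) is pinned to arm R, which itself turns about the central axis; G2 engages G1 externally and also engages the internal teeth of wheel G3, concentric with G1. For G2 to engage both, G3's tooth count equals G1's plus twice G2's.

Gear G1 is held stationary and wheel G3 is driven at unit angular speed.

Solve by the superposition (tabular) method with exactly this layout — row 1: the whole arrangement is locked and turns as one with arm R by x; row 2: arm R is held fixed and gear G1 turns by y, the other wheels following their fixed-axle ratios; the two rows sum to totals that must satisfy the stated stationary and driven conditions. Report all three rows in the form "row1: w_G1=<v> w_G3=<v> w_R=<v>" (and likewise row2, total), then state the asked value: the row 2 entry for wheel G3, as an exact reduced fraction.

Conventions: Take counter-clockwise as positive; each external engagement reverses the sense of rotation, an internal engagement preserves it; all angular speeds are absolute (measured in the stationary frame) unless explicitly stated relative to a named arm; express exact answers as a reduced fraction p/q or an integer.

row1: w_G1=2/3 w_G3=2/3 w_R=2/3
row2: w_G1=-2/3 w_G3=1/3 w_R=0
total: w_G1=0 w_G3=1 w_R=2/3
asked value: 1/3

recognized (axles ride arm R): planetary set, 20/10/40 teeth
row 1 — lock + rotate with arm: ω_sun = ω_ring = ω_arm = x
row 2: sun turns y, ring = −(20/40)·y, arm 0
boundary: total ω_sun = x + y = 0 and total ω_ring = x − (20/40)·y = 1  ⇒  y = -2/3, x = 2/3
row 2 ring = −(20/40)·(-2/3) = 1/3
totals (row 1 + row 2): sun 2/3 + (-2/3) = 0, ring 2/3 + 1/3 = 1, arm 2/3 + 0 = 2/3
asked cell (row2, ring) = 1/3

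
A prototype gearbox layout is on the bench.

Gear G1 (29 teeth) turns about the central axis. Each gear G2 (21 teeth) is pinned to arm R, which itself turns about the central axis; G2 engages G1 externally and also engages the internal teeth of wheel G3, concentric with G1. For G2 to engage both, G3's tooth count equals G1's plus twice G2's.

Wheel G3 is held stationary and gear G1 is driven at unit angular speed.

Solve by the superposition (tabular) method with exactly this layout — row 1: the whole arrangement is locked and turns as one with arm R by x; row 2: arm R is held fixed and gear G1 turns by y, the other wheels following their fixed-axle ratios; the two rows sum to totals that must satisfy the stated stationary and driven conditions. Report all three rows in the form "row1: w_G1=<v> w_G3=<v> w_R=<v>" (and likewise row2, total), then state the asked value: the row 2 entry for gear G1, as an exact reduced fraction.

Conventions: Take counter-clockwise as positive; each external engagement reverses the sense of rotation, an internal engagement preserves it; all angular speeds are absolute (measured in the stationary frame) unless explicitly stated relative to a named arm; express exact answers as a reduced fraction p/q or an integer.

recognized (axles ride arm R): planetary set, 29/21/71 teeth
row 1: whole set turns with the arm by x
superposition row 2 [arm held]: sun y, ring −(29/71)·y, arm 0
boundary: total ω_ring = x − (29/71)·y = 0 and total ω_sun = x + y = 1  ⇒  y = 71/100, x = 29/100
row 2 ring = −(29/71)·71/100 = -29/100
totals (row 1 + row 2): sun 29/100 + 71/100 = 1, ring 29/100 + (-29/100) = 0, arm 29/100 + 0 = 29/100
asked cell (row2, sun) = 71/100

row1: w_G1=29/100 w_G3=29/100 w_R=29/100
row2: w_G1=71/100 w_G3=-29/100 w_R=0
total: w_G1=1 w_G3=0 w_R=29/100
asked value: 71/100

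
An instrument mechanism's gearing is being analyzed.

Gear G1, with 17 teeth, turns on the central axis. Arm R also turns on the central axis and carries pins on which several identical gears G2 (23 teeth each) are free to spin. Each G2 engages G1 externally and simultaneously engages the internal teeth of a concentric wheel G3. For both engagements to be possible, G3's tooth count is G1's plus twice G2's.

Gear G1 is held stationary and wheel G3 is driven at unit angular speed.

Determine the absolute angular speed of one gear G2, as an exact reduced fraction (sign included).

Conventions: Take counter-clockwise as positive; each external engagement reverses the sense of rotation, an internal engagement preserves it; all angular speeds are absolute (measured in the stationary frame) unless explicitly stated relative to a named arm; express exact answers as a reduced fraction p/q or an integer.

63/46

class = planetary set [G3 = 17+2·23 = 63; Willis about the carrier]
ring teeth: 17 + 2·23 = 63
17(ω_sun−ω_arm) = −63(ω_ring−ω_arm),  ω_sun = 0, ω_ring = 1
17(0−ω_arm) = −63(1−ω_arm)  ⇒  80·ω_arm = 63  ⇒  ω_arm = 63/80
sun–planet mesh: 17·(0−63/80) = −23·(ω_p−ω_arm)  ⇒  ω_p−ω_arm = 1071/1840
ω_p = 63/80 + 1071/1840 = 63/46
exact speed ratio = 63/46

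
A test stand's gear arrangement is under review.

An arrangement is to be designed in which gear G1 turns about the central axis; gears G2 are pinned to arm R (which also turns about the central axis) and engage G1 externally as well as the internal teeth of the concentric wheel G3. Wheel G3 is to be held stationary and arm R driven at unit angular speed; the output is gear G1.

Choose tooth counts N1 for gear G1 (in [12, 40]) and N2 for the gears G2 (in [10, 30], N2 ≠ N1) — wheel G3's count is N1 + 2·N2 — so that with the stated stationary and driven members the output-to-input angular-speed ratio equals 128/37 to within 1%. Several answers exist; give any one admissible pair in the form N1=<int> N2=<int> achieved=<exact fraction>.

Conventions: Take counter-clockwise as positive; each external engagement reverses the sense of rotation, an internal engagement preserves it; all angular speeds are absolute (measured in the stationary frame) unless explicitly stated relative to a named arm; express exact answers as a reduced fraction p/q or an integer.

N1=37 N2=27 achieved=128/37

design class (target 128/37): planetary set
Willis with ω_ring = 0: ω_sun/ω_arm = (N1+N3)/N1; set equal to 128/37  ⇒  N3/N1 = 128/37 − 1 = 91/37
N3 = N1 + 2·N2  ⇒  N2/N1 = (N3/N1 − 1)/2 = (91/37 − 1)/2 = 27/37
smallest multiple with N1 ≥ 12 and N2 ≥ 10: k = 1  ⇒  N1 = 1·37 = 37, N2 = 1·27 = 27 (N1 ≤ 40, N2 ≤ 30, N2 ≠ N1 ✓), N3 = 37 + 2·27 = 91
check: (N1+N3)/N1 with N1 = 37, N3 = 91 gives 128/37; |achieved − target| = 0 ≤ 32/925 ✓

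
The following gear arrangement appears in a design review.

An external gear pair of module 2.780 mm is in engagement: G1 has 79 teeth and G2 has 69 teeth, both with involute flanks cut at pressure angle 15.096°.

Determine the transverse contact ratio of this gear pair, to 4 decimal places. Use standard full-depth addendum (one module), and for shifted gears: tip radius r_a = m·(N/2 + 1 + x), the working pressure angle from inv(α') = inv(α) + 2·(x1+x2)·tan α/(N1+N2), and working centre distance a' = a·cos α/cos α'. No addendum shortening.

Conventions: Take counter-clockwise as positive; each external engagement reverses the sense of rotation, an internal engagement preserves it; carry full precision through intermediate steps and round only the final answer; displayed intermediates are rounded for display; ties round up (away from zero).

2.1881

topology: single-mesh involute geometry — m = 2.780, 79T/69T pair
base radii: r_b1 = 106.020546, r_b2 = 92.600224
tip radii: r_a1 = 112.590000, r_a2 = 98.690000
no profile shift: α' = α, a' = a
action lengths: √(r_a1²−r_b1²) = 37.896594, √(r_a2²−r_b2²) = 34.130845
base pitch p_b = π·m·cos α = 8.432237
CR = (37.896594 + 34.130845 − 205.720000·sin 15.09600°)/8.432237 = 2.188069
contact ratio ≈ 2.1881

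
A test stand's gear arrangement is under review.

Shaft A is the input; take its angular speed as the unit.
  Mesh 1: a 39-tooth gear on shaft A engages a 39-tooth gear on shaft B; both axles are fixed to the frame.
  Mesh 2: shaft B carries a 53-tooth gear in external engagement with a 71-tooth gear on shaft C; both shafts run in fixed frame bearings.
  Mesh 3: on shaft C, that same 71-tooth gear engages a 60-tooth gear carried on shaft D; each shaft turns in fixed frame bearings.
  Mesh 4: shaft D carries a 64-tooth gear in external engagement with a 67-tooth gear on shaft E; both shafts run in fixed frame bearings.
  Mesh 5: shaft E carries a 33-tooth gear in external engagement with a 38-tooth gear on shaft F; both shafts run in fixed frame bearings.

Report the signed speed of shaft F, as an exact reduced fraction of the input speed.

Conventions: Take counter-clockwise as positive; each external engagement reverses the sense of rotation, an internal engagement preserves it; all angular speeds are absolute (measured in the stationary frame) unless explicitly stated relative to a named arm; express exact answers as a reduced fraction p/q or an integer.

5-mesh fixed-axis compound train (all bearings frame-fixed)
mesh 1 [39T→39T]: |ω|/ω_in = 1×39/39 = 1, sense flips to −
mesh 2 [53T→71T]: |ω|/ω_in = 1×53/71 = 53/71, sense flips to +
mesh 3 [71T→60T]: |ω|/ω_in = (53/71)×71/60 = 53/60, sense flips to −
mesh 4 [64T→67T]: |ω|/ω_in = (53/60)×64/67 = 848/1005, sense flips to +
mesh 5 [33T→38T]: |ω|/ω_in = (848/1005)×33/38 = 4664/6365, sense flips to −
signed output speed (× input speed) = -4664/6365

-4664/6365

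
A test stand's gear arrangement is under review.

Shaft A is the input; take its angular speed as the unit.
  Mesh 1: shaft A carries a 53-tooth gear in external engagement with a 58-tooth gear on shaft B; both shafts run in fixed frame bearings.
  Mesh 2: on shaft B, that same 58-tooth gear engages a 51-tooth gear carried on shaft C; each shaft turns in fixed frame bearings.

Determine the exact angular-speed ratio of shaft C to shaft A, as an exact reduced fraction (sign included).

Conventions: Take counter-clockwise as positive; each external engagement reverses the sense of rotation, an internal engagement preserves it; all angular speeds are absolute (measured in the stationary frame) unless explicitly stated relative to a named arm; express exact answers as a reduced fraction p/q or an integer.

53/51

class = fixed-axis compound train [2 meshes; 2 ratios multiply, 2 sense flips]
mesh 1 [53T→58T]: running ratio 53/58, sense −
mesh 2 [58T→51T]: running ratio 53/51, sense +
ω_out/ω_in = 53/51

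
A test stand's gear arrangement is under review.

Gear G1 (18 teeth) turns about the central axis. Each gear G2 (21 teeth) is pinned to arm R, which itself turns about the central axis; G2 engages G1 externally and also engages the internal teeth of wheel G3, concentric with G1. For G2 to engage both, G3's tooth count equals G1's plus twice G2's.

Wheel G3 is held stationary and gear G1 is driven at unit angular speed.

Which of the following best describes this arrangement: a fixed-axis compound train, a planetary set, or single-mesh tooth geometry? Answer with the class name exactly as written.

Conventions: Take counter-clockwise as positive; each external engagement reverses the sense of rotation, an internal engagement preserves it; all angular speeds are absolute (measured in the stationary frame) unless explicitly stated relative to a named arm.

class = planetary set [G3 = 18+2·21 = 60; Willis about the carrier]
classification: planetary set

planetary set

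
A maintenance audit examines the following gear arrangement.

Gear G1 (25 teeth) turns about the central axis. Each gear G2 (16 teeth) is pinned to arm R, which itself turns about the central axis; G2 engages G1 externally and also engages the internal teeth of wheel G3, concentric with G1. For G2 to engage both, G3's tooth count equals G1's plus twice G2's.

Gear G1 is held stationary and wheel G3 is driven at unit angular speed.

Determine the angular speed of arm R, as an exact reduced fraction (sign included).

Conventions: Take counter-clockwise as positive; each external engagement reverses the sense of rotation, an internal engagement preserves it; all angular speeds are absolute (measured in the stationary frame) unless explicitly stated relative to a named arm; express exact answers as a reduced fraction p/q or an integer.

recognized (axles ride arm R): planetary set, 25/16/57 teeth
ring teeth: 25 + 2·16 = 57
25(ω_sun−ω_arm) = −57(ω_ring−ω_arm),  ω_sun = 0, ω_ring = 1
25(0−ω_arm) = −57(1−ω_arm)  ⇒  82·ω_arm = 57  ⇒  ω_arm = 57/82
exact speed ratio = 57/82

57/82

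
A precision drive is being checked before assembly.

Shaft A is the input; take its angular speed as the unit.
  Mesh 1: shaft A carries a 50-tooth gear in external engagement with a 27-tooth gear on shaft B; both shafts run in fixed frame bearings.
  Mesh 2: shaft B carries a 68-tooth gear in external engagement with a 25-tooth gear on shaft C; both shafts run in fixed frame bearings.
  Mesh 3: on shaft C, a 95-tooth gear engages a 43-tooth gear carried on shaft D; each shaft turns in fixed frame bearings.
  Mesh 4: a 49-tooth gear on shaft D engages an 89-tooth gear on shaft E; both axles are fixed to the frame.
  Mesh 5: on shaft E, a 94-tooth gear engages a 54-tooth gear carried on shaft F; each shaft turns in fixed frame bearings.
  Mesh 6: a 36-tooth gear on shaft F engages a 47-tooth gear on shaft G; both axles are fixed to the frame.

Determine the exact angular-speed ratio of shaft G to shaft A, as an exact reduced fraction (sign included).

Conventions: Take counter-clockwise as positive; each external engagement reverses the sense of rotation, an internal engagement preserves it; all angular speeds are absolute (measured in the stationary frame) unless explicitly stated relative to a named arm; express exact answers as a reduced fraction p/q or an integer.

2532320/309987

class = fixed-axis compound train [6 meshes; 6 ratios multiply, 6 sense flips]
mesh 1 [50T→27T]: running ratio 50/27, sense −
mesh 2 [68T→25T]: running ratio 136/27, sense +
mesh 3 [95T→43T]: running ratio 12920/1161, sense −
mesh 4 [49T→89T]: running ratio 633080/103329, sense +
mesh 5 [94T→54T]: running ratio 29754760/2789883, sense −
mesh 6 [36T→47T]: running ratio 2532320/309987, sense +
ω_out/ω_in = 2532320/309987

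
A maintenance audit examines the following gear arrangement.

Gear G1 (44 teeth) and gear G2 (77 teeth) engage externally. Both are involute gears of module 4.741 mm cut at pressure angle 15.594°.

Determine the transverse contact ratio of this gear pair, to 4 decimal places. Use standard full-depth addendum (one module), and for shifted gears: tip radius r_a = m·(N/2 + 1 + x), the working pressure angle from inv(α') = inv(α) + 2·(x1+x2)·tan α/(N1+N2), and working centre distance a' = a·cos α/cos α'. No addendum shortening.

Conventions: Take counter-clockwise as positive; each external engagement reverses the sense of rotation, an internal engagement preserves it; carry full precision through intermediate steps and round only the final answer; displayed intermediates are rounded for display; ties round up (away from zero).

2.0770

single-mesh involute tooth geometry (44T engaging 77T at module 4.741)
base radii: r_b1 = 100.462719, r_b2 = 175.809758
tip radii: r_a1 = 109.043000, r_a2 = 187.269500
no profile shift: α' = α, a' = a
action lengths: √(r_a1²−r_b1²) = 42.398325, √(r_a2²−r_b2²) = 64.504222
base pitch p_b = π·m·cos α = 14.346043
CR = (42.398325 + 64.504222 − 286.830500·sin 15.59400°)/14.346043 = 2.077024
contact ratio ≈ 2.0770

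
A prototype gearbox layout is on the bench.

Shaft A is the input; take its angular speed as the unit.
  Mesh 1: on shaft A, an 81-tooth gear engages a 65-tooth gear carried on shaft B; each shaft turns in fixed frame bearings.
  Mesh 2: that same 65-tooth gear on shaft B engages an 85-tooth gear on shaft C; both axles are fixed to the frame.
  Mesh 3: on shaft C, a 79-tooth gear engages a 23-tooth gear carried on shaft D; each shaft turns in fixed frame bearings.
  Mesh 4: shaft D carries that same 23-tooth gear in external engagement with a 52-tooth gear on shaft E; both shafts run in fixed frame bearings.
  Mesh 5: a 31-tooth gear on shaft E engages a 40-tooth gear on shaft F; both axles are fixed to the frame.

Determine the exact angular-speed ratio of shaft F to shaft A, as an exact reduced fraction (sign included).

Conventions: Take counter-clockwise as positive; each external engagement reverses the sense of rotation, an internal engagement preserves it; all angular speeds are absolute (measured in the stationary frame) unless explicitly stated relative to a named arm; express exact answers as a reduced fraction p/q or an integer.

class = fixed-axis compound train [5 meshes; 5 ratios multiply, 5 sense flips]
mesh 1 [81T→65T]: running ratio 81/65, sense −
mesh 2 [65T→85T]: running ratio 81/85, sense +
mesh 3 [79T→23T]: running ratio 6399/1955, sense −
mesh 4 [23T→52T]: running ratio 6399/4420, sense +
mesh 5 [31T→40T]: running ratio 198369/176800, sense −
ω_out/ω_in = -198369/176800

-198369/176800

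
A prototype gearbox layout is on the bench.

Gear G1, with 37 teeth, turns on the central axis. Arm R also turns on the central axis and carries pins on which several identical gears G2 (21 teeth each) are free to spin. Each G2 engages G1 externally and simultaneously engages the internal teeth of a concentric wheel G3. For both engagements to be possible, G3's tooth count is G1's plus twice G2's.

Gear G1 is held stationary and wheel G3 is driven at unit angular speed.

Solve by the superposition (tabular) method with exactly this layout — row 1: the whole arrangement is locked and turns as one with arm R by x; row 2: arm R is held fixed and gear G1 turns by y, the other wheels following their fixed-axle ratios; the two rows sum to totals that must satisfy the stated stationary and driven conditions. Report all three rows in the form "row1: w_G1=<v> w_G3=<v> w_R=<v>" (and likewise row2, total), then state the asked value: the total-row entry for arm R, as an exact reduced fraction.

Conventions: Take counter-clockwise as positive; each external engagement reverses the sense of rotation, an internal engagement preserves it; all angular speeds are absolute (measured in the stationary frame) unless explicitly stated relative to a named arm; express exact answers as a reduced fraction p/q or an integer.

row1: w_G1=79/116 w_G3=79/116 w_R=79/116
row2: w_G1=-79/116 w_G3=37/116 w_R=0
total: w_G1=0 w_G3=1 w_R=79/116
asked value: 79/116

recognized (axles ride arm R): planetary set, 37/21/79 teeth
row 1 (train locked, turned with arm): all members turn x
row 2 — arm fixed, fixed-axis ratios: sun y, ring −(37/79)·y, arm 0
boundary: total ω_sun = x + y = 0 and total ω_ring = x − (37/79)·y = 1  ⇒  y = -79/116, x = 79/116
row 2 ring = −(37/79)·(-79/116) = 37/116
totals (row 1 + row 2): sun 79/116 + (-79/116) = 0, ring 79/116 + 37/116 = 1, arm 79/116 + 0 = 79/116
asked cell (total, arm) = 79/116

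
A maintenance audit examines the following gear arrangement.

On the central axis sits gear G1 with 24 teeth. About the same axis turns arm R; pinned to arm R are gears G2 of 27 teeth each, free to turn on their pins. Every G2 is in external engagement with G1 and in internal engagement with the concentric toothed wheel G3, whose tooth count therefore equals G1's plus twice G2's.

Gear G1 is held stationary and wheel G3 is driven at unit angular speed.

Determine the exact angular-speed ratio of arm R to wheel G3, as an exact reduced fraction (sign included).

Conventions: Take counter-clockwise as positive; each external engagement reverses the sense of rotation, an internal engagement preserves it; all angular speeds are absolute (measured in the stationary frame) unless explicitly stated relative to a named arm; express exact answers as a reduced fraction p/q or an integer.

13/17

planetary set (24T centre, 27T on arm, 78T internal) — Willis relation
ring teeth: 24 + 2·27 = 78
24(ω_sun−ω_arm) = −78(ω_ring−ω_arm),  ω_sun = 0, ω_ring = 1
24(0−ω_arm) = −78(1−ω_arm)  ⇒  102·ω_arm = 78  ⇒  ω_arm = 13/17
ω_out/ω_in = 13/17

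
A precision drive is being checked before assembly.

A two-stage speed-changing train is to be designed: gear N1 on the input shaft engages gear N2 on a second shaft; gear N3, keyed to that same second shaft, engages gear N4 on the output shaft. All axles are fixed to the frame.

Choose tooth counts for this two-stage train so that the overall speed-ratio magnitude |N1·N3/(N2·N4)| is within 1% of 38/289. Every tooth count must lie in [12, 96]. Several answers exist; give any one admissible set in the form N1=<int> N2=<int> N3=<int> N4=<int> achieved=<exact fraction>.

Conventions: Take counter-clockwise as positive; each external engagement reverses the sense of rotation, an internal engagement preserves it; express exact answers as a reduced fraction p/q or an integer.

2-stage fixed-axis compound train for ratio 38/289
target = 38/289 in lowest terms: an exact hit needs N1·N3 = k·38 and N2·N4 = k·289 for one integer k, every count in [12, 96]; additionally prefer no 1:1 stage (N1 ≠ N2, N3 ≠ N4)
k = 1…5: no 1:1-free in-range split of k·38 and k·289 into factor pairs; take k = 6
k = 6: N1·N3 = 228 = 12·19, N2·N4 = 1734 = 34·51
achieved = 12·19/(34·51) = 38/289; |achieved − target| = 0 ≤ 19/14450 ✓

N1=12 N2=34 N3=19 N4=51 achieved=38/289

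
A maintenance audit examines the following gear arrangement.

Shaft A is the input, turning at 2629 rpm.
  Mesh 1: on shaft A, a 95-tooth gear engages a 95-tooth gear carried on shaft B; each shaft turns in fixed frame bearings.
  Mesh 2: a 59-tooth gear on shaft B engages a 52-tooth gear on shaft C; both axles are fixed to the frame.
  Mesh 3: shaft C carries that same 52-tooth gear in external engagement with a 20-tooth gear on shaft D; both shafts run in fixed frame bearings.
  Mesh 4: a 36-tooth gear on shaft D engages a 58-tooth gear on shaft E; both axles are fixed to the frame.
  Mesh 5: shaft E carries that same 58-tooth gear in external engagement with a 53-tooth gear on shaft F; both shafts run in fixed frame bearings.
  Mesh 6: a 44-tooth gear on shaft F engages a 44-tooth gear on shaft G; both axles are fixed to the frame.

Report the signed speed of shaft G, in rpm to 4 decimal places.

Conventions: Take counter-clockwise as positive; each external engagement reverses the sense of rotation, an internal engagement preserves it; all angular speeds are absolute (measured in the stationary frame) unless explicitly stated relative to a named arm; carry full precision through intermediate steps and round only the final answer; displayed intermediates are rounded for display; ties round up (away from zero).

class = fixed-axis compound train [6 meshes; 6 ratios multiply, 6 sense flips]
mesh 1 [95T→95T]: ω = 2629.0000×95/95 = 2629.0000 rpm, sense flips to −
mesh 2 [59T→52T]: ω = 2629.0000×59/52 = 2982.9038 rpm, sense flips to +
mesh 3 [52T→20T]: ω = 2982.9038×52/20 = 7755.5500 rpm, sense flips to −
mesh 4 [36T→58T]: ω = 7755.5500×36/58 = 4813.7897 rpm, sense flips to +
mesh 5 [58T→53T]: ω = 4813.7897×58/53 = 5267.9208 rpm, sense flips to −
mesh 6 [44T→44T]: ω = 5267.9208×44/44 = 5267.9208 rpm, sense flips to +
signed output speed = +5267.9208 rpm

+5267.9208 rpm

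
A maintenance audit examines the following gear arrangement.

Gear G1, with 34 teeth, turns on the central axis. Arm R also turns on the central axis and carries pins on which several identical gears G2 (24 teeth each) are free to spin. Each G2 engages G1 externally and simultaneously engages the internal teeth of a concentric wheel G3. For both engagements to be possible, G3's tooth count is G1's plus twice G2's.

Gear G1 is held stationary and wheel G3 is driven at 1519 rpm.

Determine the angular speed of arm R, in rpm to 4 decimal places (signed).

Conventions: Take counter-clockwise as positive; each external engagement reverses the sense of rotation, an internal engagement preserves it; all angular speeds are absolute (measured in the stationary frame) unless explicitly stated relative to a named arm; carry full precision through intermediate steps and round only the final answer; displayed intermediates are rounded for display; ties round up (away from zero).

planetary set (34T centre, 24T on arm, 82T internal) — Willis relation
normalise by the input: solve with ω_ring = 1, then scale by 1519 rpm
ring teeth: 34 + 2·24 = 82
34(ω_sun−ω_arm) = −82(ω_ring−ω_arm),  ω_sun = 0, ω_ring = 1
34(0−ω_arm) = −82(1−ω_arm)  ⇒  116·ω_arm = 82  ⇒  ω_arm = 41/58
scale: ω_arm = 41/58 × 1519 rpm = +1073.7759 rpm

+1073.7759 rpm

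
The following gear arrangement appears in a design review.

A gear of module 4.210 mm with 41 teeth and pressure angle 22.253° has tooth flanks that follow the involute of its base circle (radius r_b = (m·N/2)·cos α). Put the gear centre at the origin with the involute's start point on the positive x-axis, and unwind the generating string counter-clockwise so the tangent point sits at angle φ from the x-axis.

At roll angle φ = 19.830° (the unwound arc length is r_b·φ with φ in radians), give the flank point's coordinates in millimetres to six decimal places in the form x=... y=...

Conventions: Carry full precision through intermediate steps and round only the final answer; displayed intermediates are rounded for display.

single-mesh involute tooth geometry (41T wheel at module 4.210)
pitch radius r_p = m·N/2 = 4.210·41/2 = 86.305000
base radius r_b = r_p·cos α = 86.305000·cos 22.253° = 79.877062
roll angle φ = 19.830° = 0.34609879 rad
x = r_b·(cos φ + φ·sin φ) = 84.518762
y = r_b·(sin φ − φ·cos φ) = 1.090661

x=84.518762 y=1.090661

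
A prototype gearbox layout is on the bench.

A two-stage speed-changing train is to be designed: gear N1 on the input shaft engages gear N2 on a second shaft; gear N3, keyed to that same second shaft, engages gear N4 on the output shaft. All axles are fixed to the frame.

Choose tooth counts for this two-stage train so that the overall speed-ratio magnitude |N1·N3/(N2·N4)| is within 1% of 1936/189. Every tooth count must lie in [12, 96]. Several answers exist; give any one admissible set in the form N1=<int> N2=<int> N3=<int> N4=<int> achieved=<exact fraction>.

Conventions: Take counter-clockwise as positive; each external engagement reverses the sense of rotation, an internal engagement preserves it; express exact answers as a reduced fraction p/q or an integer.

N1=44 N2=14 N3=88 N4=27 achieved=1936/189

topology: fixed-axis compound train — 2 stages, target 1936/189
target = 1936/189 in lowest terms: an exact hit needs N1·N3 = k·1936 and N2·N4 = k·189 for one integer k, every count in [12, 96]; additionally prefer no 1:1 stage (N1 ≠ N2, N3 ≠ N4)
k = 1: no 1:1-free in-range split of k·1936 and k·189 into factor pairs; take k = 2
k = 2: N1·N3 = 3872 = 44·88, N2·N4 = 378 = 14·27
achieved = 44·88/(14·27) = 1936/189; |achieved − target| = 0 ≤ 484/4725 ✓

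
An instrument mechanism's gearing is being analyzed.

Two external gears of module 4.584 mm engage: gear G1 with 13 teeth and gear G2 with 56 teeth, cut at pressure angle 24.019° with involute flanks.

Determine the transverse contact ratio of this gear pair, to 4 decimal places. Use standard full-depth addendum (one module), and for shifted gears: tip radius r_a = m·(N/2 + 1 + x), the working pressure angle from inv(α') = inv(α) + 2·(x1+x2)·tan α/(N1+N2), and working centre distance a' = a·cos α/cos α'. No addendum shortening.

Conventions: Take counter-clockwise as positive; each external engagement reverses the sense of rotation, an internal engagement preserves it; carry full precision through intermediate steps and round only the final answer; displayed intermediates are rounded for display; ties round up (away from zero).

topology: single-mesh involute geometry — m = 4.584, 13T/56T pair
base radii: r_b1 = 27.215980, r_b2 = 117.238068
tip radii: r_a1 = 34.380000, r_a2 = 132.936000
no profile shift: α' = α, a' = a
action lengths: √(r_a1²−r_b1²) = 21.006542, √(r_a2²−r_b2²) = 62.667499
base pitch p_b = π·m·cos α = 13.154080
CR = (21.006542 + 62.667499 − 158.148000·sin 24.01900°)/13.154080 = 1.467343
contact ratio ≈ 1.4673

1.4673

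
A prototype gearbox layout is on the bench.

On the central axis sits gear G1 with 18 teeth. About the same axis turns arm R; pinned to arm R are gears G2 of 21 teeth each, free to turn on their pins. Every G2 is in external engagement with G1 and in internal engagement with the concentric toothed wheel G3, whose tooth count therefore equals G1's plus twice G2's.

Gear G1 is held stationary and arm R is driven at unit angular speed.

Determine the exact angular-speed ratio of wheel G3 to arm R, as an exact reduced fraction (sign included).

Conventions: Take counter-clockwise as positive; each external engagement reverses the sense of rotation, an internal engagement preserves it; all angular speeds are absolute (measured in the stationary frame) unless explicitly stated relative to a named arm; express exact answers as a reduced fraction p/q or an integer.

13/10

topology: planetary set — G1 18T / G2 21T / G3 60T, arm = carrier (Willis)
ring teeth: 18 + 2·21 = 60
18(ω_sun−ω_arm) = −60(ω_ring−ω_arm),  ω_sun = 0, ω_arm = 1
ω_ring = 1 − (18/60)(0−1) = 13/10
ω_out/ω_in = 13/10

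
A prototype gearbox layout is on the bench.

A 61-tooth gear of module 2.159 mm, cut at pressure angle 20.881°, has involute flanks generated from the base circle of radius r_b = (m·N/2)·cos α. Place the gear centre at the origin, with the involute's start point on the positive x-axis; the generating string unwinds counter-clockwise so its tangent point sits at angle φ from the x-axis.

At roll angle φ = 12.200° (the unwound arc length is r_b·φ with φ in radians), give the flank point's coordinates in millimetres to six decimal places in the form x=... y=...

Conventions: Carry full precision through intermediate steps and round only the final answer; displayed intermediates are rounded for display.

x=62.903656 y=0.197092

single-mesh involute tooth geometry (61T wheel at module 2.159)
pitch radius r_p = m·N/2 = 2.159·61/2 = 65.849500
base radius r_b = r_p·cos α = 65.849500·cos 20.881° = 61.524684
roll angle φ = 12.200° = 0.21293017 rad
x = r_b·(cos φ + φ·sin φ) = 62.903656
y = r_b·(sin φ − φ·cos φ) = 0.197092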